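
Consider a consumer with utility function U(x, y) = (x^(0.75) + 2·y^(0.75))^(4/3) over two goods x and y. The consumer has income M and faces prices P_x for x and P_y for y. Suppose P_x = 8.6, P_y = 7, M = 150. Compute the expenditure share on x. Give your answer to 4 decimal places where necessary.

MRS = MU_x/MU_y = (1/2)·(y/x)^(0.25). Set equal to P_x/P_y.
Solve for the ratio: y/x = [2·P_x/P_y]^(4).
With the ratio pinned down, the budget gives x* = M/(P_x + P_y·(y/x)) and y* = (y/x)·x*.
Numerically y/x = 36.452022, so x* = 150/(8.6 + 7·36.452022) = 0.5687 and y* = 36.452022·0.5687 = 20.7299.
Expenditure on x: 8.6·0.5687 = 4.8907; share = 0.0326.

share on x = 0.0326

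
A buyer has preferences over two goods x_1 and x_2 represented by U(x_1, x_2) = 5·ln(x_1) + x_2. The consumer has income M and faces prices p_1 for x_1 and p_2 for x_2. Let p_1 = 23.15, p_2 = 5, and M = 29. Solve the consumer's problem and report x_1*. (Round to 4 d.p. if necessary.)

x_1* = 1.0799

MU_x_1 = 5/x_1, MU_x_2 = 1. Tangency: 5/x_1 = p_1/p_2.
So x_1*(p_1,p_2) = 5·p_2/p_1, independent of income; and x_2* = (M − 5·p_2)/p_2.
At the given prices: x_1* = 5·5/23.15 = 1.0799.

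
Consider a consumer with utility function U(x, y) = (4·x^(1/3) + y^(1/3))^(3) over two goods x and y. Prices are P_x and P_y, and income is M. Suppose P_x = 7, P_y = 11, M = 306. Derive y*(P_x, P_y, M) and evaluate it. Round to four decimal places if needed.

With the ratio pinned down, the budget gives x* = M/(P_x + P_y·(y/x)) and y* = (y/x)·x*.
Numerically y/x = 0.063455, so x* = 306/(7 + 11·0.063455) = 39.7505 and y* = 0.063455·39.7505 = 2.5224.

y* = 2.5224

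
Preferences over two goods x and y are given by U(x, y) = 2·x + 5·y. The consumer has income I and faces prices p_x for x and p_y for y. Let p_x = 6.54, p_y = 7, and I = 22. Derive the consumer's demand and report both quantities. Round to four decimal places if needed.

Linear utility — the consumer picks whichever good has higher MU/price: 2/6.54 = 0.3058 vs 5/7 = 0.7143.
y gives more utility per dollar, so spend all income on y: y* = I/p_y, x* = 0.
Numerically: x* = 0, y* = 3.1429.

x* = 0, y* = 3.1429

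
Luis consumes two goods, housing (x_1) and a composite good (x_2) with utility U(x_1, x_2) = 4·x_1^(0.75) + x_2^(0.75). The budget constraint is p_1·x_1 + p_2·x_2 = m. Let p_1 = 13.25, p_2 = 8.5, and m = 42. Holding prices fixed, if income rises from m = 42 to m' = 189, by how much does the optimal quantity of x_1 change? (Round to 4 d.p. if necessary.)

Δx_1* = 10.9326

From the CES first-order condition, 4·(x_2/x_1)^(0.25) = p_1/p_2.
Solve for the ratio: x_2/x_1 = [(1/4)·p_1/p_2]^(4).
Substitute x_2 = (x_2/x_1)·x_1 into the budget: x_1* = m/(p_1 + p_2·(x_2/x_1)).
Numerically x_2/x_1 = 0.023065, so x_1* = 42/(13.25 + 8.5·0.023065) = 3.1236.
At m' = 189: x_1* = 14.0562. Change: 14.0562 − 3.1236 = 10.9326.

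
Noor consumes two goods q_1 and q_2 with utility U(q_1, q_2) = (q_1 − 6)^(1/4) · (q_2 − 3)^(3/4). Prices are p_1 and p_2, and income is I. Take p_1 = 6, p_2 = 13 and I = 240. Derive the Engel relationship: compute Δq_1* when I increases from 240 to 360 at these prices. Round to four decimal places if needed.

After buying the subsistence bundle (6, 3), a share 0.25 of the remaining income goes to q_1: q_1* = 6 + 0.25·(I − 6p_1 − 3p_2)/p_1.
Discretionary income = 240 − 6·6 − 3·13 = 165; q_1* = 6 + 0.25·165/6 = 12.875.
At I' = 360: q_1* = 17.875. Change: 17.875 − 12.875 = 5.

Δq_1* = 5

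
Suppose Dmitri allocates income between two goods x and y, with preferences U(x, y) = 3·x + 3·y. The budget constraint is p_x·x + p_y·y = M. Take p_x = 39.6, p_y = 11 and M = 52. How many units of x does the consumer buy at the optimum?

x* = 0

Linear utility — the consumer picks whichever good has higher MU/price: 3/39.6 = 0.0758 vs 3/11 = 0.2727.
y gives more utility per dollar, so spend all income on y: y* = M/p_y, x* = 0.
Numerically: x* = 0, y* = 4.7273.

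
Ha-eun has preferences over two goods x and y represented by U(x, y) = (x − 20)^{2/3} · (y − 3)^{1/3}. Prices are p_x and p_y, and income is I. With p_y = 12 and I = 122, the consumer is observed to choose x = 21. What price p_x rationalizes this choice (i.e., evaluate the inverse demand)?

Let x' = x−20, y' = y−3. MRS = 2·y'/x' = p_x/p_y.
Substituting into the budget: x* = 20 + 2/3·(I − 20·p_x − 3·p_y)/p_x, and y* = 3 + 1/3·(…)/p_y.
Set x* = 21 in the demand function and solve for p_x: p_x = 4.

p_x = 4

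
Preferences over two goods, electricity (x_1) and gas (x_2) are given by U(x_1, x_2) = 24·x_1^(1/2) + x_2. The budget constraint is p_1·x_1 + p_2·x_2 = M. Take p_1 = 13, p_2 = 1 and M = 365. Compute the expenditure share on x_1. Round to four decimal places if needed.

Utility is quasi-linear in x_2; the FOC for x_1 is 12/√x_1 = p_1/p_2.
Solve: √x_1 = 12·p_2/p_1, so x_1*(p_1,p_2) = (12·p_2/p_1)², and x_2* = (M − p_1·x_1*)/p_2.
Plugging in: x_1* = (12·1/13)² = 0.8521, x_2* = 353.9231.
Expenditure on x_1: 13·0.8521 = 11.0769; share = 0.0303.

share on x_1 = 0.0303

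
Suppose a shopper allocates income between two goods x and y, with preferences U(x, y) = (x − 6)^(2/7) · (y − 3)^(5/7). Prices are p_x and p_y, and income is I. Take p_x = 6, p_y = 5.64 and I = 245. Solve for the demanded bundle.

x* = 15.1467, y* = 27.3262

This is Cobb-Douglas in (x−6, y−3): tangency gives 2/7·p_y·(y−3) = 5/7·p_x·(x−6).
After buying the subsistence bundle (6, 3), a share 2/7 of the remaining income goes to x: x* = 6 + 2/7·(I − 6p_x − 3p_y)/p_x.
Discretionary income = 245 − 6·6 − 3·5.64 = 192.08; x* = 6 + 2/7·192.08/6 = 15.1467; y* = 3 + 5/7·192.08/5.64 = 27.3262.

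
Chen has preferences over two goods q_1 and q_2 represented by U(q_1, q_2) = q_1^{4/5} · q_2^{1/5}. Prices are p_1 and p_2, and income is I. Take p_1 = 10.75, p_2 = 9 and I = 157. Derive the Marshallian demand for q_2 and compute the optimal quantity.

q_2* = 3.4889

Demand: q_1*(p_1,p_2,I) = 0.8·I/p_1 and q_2* = 0.2·I/p_2.
At p_1=10.75, p_2=9, I=157: q_2* = 0.2·157/9 = 3.4889.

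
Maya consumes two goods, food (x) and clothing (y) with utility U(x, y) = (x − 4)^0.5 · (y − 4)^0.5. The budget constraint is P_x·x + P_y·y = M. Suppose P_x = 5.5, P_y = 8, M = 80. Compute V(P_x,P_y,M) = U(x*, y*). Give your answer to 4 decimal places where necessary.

Let x' = x−4, y' = y−4. MRS = y'/x' = P_x/P_y.
After buying the subsistence bundle (4, 4), a share 0.5 of the remaining income goes to x: x* = 4 + 0.5·(M − 4P_x − 4P_y)/P_x.
Discretionary income = 80 − 4·5.5 − 4·8 = 26; x* = 4 + 0.5·26/5.5 = 6.3636; y* = 4 + 0.5·26/8 = 5.625.
Utility at the optimum: U(6.3636, 5.625) = 1.9598.

V = 1.9598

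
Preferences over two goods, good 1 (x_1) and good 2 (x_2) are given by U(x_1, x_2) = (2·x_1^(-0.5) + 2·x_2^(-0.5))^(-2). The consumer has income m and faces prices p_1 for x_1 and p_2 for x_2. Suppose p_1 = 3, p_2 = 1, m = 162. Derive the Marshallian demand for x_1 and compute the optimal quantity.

MRS = MU_x_1/MU_x_2 = (x_2/x_1)^(1.5). Set equal to p_1/p_2.
Solve for the ratio: x_2/x_1 = [p_1/p_2]^(2/3).
With the ratio pinned down, the budget gives x_1* = m/(p_1 + p_2·(x_2/x_1)) and x_2* = (x_2/x_1)·x_1*.
Numerically x_2/x_1 = 2.080084, so x_1* = 162/(3 + 1·2.080084) = 31.8892.

x_1* = 31.8892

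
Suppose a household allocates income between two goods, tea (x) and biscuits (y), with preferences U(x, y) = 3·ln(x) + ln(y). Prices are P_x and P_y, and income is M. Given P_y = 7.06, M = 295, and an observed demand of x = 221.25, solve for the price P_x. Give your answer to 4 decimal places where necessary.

P_x = 1

MU_x/MU_y = (3·y)/(x); tangency sets this equal to P_x/P_y.
Rearranging, P_y·y = (1/3)·P_x·x. Substituting into the budget gives P_x·x·(1 + (1/3)) = M.
Demand: x*(P_x,P_y,M) = 0.75·M/P_x and y* = 0.25·M/P_y.
Set x* = 221.25 in the demand function and solve for P_x: P_x = 1.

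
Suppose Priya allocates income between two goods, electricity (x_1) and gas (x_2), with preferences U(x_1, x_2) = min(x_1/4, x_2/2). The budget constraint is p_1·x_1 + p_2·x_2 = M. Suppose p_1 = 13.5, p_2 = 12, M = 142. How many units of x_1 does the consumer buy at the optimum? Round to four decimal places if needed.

With perfect complements, no substitution: consume in ratio x_1:x_2 = 4:2.
Budget: p_1·x_1 + p_2·(1/2)·x_1 = M, so (4·p_1 + 2·p_2)·x_1 = 4·M.
Demand: x_1*(p_1,p_2,M) = 4·M/(4·p_1 + 2·p_2), x_2* = 2·M/(4·p_1 + 2·p_2).
Here 4·13.5 + 2·12 = 78, giving x_1* = 7.2821.

x_1* = 7.2821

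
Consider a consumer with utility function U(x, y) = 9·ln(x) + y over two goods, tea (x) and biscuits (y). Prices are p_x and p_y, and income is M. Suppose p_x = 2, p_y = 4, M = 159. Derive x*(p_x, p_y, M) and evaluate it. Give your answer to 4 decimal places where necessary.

x* = 18

Set MRS = p_x/p_y: (9/x)/1 = p_x/p_y.
So x*(p_x,p_y) = 9·p_y/p_x, independent of income; and y* = (M − 9·p_y)/p_y.
At the given prices: x* = 9·4/2 = 18.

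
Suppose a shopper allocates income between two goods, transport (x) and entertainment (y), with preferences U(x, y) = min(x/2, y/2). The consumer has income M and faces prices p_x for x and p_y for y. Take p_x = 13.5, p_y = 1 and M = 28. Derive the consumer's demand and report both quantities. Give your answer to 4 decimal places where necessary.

x* = 1.931, y* = 1.931

With perfect complements, no substitution: consume in ratio x:y = 2:2.
Budget: p_x·x + p_y·x = M, so (2·p_x + 2·p_y)·x = 2·M.
Demand: x*(p_x,p_y,M) = 2·M/(2·p_x + 2·p_y), y* = 2·M/(2·p_x + 2·p_y).
Here 2·13.5 + 2·1 = 29, giving x* = 1.931 and y* = 1.931.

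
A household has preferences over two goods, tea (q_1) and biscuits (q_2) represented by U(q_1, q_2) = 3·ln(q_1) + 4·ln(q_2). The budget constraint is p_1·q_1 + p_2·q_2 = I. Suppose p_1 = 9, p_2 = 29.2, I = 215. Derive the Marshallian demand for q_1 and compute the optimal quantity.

q_1* = 10.2381

Tangency: MRS = (3/4)·q_2/q_1 = p_1/p_2.
So 3·p_2·q_2 = 4·p_1·q_1; combined with the budget, a share 3/7 of income goes to q_1.
Demand: q_1*(p_1,p_2,I) = 3/7·I/p_1 and q_2* = 4/7·I/p_2.
At p_1=9, p_2=29.2, I=215: q_1* = 3/7·215/9 = 10.2381.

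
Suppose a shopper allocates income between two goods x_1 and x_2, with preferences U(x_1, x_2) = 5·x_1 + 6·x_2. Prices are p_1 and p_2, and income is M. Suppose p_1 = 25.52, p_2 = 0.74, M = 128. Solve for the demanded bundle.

x_1* = 0, x_2* = 172.973

Linear utility — the consumer picks whichever good has higher MU/price: 5/25.52 = 0.1959 vs 6/0.74 = 8.1081.
x_2 gives more utility per dollar, so spend all income on x_2: x_2* = M/p_2, x_1* = 0.
Numerically: x_1* = 0, x_2* = 172.973.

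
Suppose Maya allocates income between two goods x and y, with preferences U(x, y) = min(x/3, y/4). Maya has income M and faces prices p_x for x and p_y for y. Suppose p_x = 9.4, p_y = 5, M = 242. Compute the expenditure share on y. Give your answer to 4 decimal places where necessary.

Leontief preferences: the optimum is at the kink where x/3 = y/4, i.e. y = (4/3)·x.
Budget: p_x·x + p_y·(4/3)·x = M, so (3·p_x + 4·p_y)·x = 3·M.
Demand: x*(p_x,p_y,M) = 3·M/(3·p_x + 4·p_y), y* = 4·M/(3·p_x + 4·p_y).
Here 3·9.4 + 4·5 = 48.2, giving x* = 15.0622 and y* = 20.083.
Expenditure on y: 5·20.083 = 100.4149; share = 0.4149.

share on y = 0.4149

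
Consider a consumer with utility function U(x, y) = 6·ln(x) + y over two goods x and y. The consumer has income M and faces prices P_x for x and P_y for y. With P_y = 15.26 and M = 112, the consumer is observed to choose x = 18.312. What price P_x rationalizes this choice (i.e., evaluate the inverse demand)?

MU_x = 6/x, MU_y = 1. Tangency: 6/x = P_x/P_y.
So x*(P_x,P_y) = 6·P_y/P_x, independent of income; and y* = (M − 6·P_y)/P_y.
Set x* = 18.312 in the demand function and solve for P_x: P_x = 5.

P_x = 5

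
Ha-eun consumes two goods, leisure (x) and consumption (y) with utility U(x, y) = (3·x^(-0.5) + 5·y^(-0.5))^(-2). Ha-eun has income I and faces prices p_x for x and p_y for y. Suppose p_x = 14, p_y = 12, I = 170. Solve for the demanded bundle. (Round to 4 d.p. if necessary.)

MU_x ∝ 3·x^(-1.5), MU_y ∝ 5·y^(-1.5), so MRS = (3/5)·(y/x)^(1.5) = p_x/p_y.
Solve for the ratio: y/x = [(5/3)·p_x/p_y]^(2/3).
Substitute y = (y/x)·x into the budget: x* = I/(p_x + p_y·(y/x)).
Numerically y/x = 1.557867, so x* = 170/(14 + 12·1.557867) = 5.1997 and y* = 1.557867·5.1997 = 8.1004.

x* = 5.1997, y* = 8.1004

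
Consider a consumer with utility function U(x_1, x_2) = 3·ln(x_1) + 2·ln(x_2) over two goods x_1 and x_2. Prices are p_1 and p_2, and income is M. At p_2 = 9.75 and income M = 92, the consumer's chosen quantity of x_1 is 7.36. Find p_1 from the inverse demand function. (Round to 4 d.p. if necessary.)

Tangency: MRS = (3/2)·x_2/x_1 = p_1/p_2.
Rearranging, p_2·x_2 = (2/3)·p_1·x_1. Substituting into the budget gives p_1·x_1·(1 + (2/3)) = M.
Demand: x_1*(p_1,p_2,M) = 0.6·M/p_1 and x_2* = 0.4·M/p_2.
Set x_1* = 7.36 in the demand function and solve for p_1: p_1 = 7.5.

p_1 = 7.5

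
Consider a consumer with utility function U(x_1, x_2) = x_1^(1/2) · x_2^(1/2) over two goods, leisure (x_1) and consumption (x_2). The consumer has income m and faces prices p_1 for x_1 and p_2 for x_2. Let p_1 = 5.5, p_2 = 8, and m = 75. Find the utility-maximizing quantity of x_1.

Tangency: MRS = x_2/x_1 = p_1/p_2.
Rearranging, p_2·x_2 = p_1·x_1. Substituting into the budget gives p_1·x_1·(1 + 1) = m.
Demand: x_1*(p_1,p_2,m) = 0.5·m/p_1 and x_2* = 0.5·m/p_2.
At p_1=5.5, p_2=8, m=75: x_1* = 0.5·75/5.5 = 6.8182.

x_1* = 6.8182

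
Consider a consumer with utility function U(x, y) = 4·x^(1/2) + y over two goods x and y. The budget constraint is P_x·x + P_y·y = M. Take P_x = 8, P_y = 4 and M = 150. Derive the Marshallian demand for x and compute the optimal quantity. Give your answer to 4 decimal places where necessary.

x* = 1

Utility is quasi-linear in y; the FOC for x is 2/√x = P_x/P_y.
Solve: √x = 2·P_y/P_x, so x*(P_x,P_y) = (2·P_y/P_x)², and y* = (M − P_x·x*)/P_y.
Plugging in: x* = (2·4/8)² = 1.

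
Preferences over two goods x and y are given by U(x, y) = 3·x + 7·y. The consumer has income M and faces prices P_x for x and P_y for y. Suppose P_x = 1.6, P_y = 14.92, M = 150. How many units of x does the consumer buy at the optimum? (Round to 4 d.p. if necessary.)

x* = 93.75

Perfect substitutes: compare marginal utility per dollar. 3/P_x vs 7/P_y → 1.875 vs 0.4692.
x gives more utility per dollar, so spend all income on x: x* = M/P_x, y* = 0.
Numerically: x* = 93.75, y* = 0.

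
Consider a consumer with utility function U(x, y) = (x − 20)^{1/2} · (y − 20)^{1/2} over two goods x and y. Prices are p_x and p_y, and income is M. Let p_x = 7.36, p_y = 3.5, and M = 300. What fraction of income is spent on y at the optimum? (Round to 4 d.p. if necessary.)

This is Cobb-Douglas in (x−20, y−20): tangency gives 0.5·p_y·(y−20) = 0.5·p_x·(x−20).
After buying the subsistence bundle (20, 20), a share 0.5 of the remaining income goes to x: x* = 20 + 0.5·(M − 20p_x − 20p_y)/p_x.
Discretionary income = 300 − 20·7.36 − 20·3.5 = 82.8; x* = 20 + 0.5·82.8/7.36 = 25.625; y* = 20 + 0.5·82.8/3.5 = 31.8286.
Expenditure on y: 3.5·31.8286 = 111.4; share = 0.3713.

share on y = 0.3713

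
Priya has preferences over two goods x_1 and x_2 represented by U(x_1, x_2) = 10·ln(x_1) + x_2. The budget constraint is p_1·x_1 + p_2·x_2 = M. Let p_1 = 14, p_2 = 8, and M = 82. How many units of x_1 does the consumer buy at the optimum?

x_1* = 5.7143

So x_1*(p_1,p_2) = 10·p_2/p_1, independent of income; and x_2* = (M − 10·p_2)/p_2.
At the given prices: x_1* = 10·8/14 = 5.7143.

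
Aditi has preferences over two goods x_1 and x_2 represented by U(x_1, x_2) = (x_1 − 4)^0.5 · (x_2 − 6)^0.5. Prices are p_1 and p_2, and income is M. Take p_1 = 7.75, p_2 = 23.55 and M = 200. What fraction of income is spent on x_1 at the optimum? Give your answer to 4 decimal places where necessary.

This is Cobb-Douglas in (x_1−4, x_2−6): tangency gives 0.5·p_2·(x_2−6) = 0.5·p_1·(x_1−4).
After buying the subsistence bundle (4, 6), a share 0.5 of the remaining income goes to x_1: x_1* = 4 + 0.5·(M − 4p_1 − 6p_2)/p_1.
Discretionary income = 200 − 4·7.75 − 6·23.55 = 27.7; x_1* = 4 + 0.5·27.7/7.75 = 5.7871; x_2* = 6 + 0.5·27.7/23.55 = 6.5881.
Expenditure on x_1: 7.75·5.7871 = 44.85; share = 0.2243.

share on x_1 = 0.2243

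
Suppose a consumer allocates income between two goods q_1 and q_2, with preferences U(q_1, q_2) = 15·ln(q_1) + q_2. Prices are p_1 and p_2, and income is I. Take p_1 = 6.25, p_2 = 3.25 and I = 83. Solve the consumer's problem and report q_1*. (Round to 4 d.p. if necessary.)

q_1* = 7.8

At the given prices: q_1* = 15·3.25/6.25 = 7.8.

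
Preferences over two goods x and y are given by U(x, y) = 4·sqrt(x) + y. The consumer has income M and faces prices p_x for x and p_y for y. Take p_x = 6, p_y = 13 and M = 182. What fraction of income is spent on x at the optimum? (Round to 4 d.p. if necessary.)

share on x = 0.619

Utility is quasi-linear in y; the FOC for x is 2/√x = p_x/p_y.
Solve: √x = 2·p_y/p_x, so x*(p_x,p_y) = (2·p_y/p_x)², and y* = (M − p_x·x*)/p_y.
Plugging in: x* = (2·13/6)² = 18.7778, y* = 5.3333.
Expenditure on x: 6·18.7778 = 112.6667; share = 0.619.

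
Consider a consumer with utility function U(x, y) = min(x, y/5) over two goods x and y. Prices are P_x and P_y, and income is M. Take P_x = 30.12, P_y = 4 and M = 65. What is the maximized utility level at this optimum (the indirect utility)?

V = 1.2969

Demand: x*(P_x,P_y,M) = M/(P_x + 5·P_y), y* = 5·M/(P_x + 5·P_y).
Here 30.12 + 5·4 = 50.12, giving x* = 1.2969 and y* = 6.4844.
Utility at the optimum: U(1.2969, 6.4844) = 1.2969.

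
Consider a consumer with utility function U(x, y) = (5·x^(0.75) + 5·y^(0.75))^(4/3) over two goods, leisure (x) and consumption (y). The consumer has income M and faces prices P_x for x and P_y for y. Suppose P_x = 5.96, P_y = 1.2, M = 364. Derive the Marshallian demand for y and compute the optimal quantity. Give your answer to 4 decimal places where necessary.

MRS = MU_x/MU_y = (y/x)^(0.25). Set equal to P_x/P_y.
Hence y/x = (P_x/P_y)^(1/(0.25)), i.e. raised to the 4 power.
Substitute y = (y/x)·x into the budget: x* = M/(P_x + P_y·(y/x)).
Numerically y/x = 608.49926, so x* = 364/(5.96 + 1.2·608.49926) = 0.4945 and y* = 608.49926·0.4945 = 300.8775.

y* = 300.8775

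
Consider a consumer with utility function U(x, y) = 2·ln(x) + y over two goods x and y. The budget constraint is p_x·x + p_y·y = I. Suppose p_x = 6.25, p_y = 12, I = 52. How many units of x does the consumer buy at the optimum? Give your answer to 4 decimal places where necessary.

MU_x = 2/x, MU_y = 1. Tangency: 2/x = p_x/p_y.
So x*(p_x,p_y) = 2·p_y/p_x, independent of income; and y* = (I − 2·p_y)/p_y.
At the given prices: x* = 2·12/6.25 = 3.84.

x* = 3.84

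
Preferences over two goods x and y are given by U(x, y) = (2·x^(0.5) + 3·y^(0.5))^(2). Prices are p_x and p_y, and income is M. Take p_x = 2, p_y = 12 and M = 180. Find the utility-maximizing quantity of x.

MRS = MU_x/MU_y = (2/3)·(y/x)^(0.5). Set equal to p_x/p_y.
Solve for the ratio: y/x = [(3/2)·p_x/p_y]^(2).
With the ratio pinned down, the budget gives x* = M/(p_x + p_y·(y/x)) and y* = (y/x)·x*.
Numerically y/x = 0.0625, so x* = 180/(2 + 12·0.0625) = 65.4545.

x* = 65.4545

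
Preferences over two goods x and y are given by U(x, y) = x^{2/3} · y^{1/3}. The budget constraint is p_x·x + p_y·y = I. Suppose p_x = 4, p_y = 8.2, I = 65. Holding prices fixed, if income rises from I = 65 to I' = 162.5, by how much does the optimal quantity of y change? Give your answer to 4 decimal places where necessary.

MU_x/MU_y = (2/3·y)/(1/3·x); tangency sets this equal to p_x/p_y.
Rearranging, p_y·y = (1/2)·p_x·x. Substituting into the budget gives p_x·x·(1 + (1/2)) = I.
Demand: x*(p_x,p_y,I) = 2/3·I/p_x and y* = 1/3·I/p_y.
At p_x=4, p_y=8.2, I=65: y* = 1/3·65/8.2 = 2.6423.
At I' = 162.5: y* = 6.6057. Change: 6.6057 − 2.6423 = 3.9634.

Δy* = 3.9634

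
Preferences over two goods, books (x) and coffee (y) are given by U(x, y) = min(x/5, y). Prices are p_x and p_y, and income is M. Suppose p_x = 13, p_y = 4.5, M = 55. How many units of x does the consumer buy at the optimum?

x* = 3.9568

With perfect complements, no substitution: consume in ratio x:y = 5:1.
Budget: p_x·x + p_y·(1/5)·x = M, so (5·p_x + p_y)·x = 5·M.
Demand: x*(p_x,p_y,M) = 5·M/(5·p_x + p_y), y* = M/(5·p_x + p_y).
Here 5·13 + 4.5 = 69.5, giving x* = 3.9568.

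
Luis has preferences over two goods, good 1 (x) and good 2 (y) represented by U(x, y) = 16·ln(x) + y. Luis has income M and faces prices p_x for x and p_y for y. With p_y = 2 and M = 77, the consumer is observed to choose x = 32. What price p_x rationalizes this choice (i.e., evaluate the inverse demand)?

p_x = 1

Set MRS = p_x/p_y: (16/x)/1 = p_x/p_y.
So x*(p_x,p_y) = 16·p_y/p_x, independent of income; and y* = (M − 16·p_y)/p_y.
Set x* = 32 in the demand function and solve for p_x: p_x = 1.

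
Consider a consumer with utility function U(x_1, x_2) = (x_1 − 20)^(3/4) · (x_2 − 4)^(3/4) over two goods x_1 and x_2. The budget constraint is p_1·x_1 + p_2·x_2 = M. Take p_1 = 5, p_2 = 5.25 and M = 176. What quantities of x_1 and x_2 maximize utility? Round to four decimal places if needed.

x_1* = 25.5, x_2* = 9.2381

MRS = (x_2−4)/(x_1−20). Tangency with p_1/p_2 gives x_2−4 = (p_1/p_2)·(x_1−20).
After buying the subsistence bundle (20, 4), a share 0.5 of the remaining income goes to x_1: x_1* = 20 + 0.5·(M − 20p_1 − 4p_2)/p_1.
Discretionary income = 176 − 20·5 − 4·5.25 = 55; x_1* = 20 + 0.5·55/5 = 25.5; x_2* = 4 + 0.5·55/5.25 = 9.2381.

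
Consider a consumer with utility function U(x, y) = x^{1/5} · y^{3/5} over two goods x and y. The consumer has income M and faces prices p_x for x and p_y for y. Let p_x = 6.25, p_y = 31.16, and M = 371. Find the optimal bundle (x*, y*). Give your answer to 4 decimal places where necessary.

Demand: x*(p_x,p_y,M) = 0.25·M/p_x and y* = 0.75·M/p_y.
At p_x=6.25, p_y=31.16, M=371: x* = 0.25·371/6.25 = 14.84, y* = 8.9297.

x* = 14.84, y* = 8.9297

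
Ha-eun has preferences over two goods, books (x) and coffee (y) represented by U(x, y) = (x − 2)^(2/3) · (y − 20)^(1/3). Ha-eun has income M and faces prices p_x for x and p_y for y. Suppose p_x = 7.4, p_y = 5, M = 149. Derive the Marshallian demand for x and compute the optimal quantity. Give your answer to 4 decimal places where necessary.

This is Cobb-Douglas in (x−2, y−20): tangency gives 2/3·p_y·(y−20) = 1/3·p_x·(x−2).
After buying the subsistence bundle (2, 20), a share 2/3 of the remaining income goes to x: x* = 2 + 2/3·(M − 2p_x − 20p_y)/p_x.
Discretionary income = 149 − 2·7.4 − 20·5 = 34.2; x* = 2 + 2/3·34.2/7.4 = 5.0811.

x* = 5.0811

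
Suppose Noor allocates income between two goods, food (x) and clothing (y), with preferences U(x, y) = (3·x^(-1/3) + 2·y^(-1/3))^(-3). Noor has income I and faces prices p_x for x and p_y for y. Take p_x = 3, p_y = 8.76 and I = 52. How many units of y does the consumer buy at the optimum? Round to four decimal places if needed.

y* = 2.9143

MU_x ∝ 3·x^(-4/3), MU_y ∝ 2·y^(-4/3), so MRS = (3/2)·(y/x)^(4/3) = p_x/p_y.
Hence y/x = ((2/3)·p_x/p_y)^(1/(4/3)), i.e. raised to the 0.75 power.
Substitute y = (y/x)·x into the budget: x* = I/(p_x + p_y·(y/x)).
Numerically y/x = 0.330289, so x* = 52/(3 + 8.76·0.330289) = 8.8235 and y* = 0.330289·8.8235 = 2.9143.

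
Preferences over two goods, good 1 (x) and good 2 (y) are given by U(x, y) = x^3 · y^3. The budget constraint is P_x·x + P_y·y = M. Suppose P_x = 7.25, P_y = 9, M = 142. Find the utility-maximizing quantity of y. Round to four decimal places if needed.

y* = 7.8889

MU_x/MU_y = (3·y)/(3·x); tangency sets this equal to P_x/P_y.
Rearranging, P_y·y = P_x·x. Substituting into the budget gives P_x·x·(1 + 1) = M.
Demand: x*(P_x,P_y,M) = 0.5·M/P_x and y* = 0.5·M/P_y.
At P_x=7.25, P_y=9, M=142: y* = 0.5·142/9 = 7.8889.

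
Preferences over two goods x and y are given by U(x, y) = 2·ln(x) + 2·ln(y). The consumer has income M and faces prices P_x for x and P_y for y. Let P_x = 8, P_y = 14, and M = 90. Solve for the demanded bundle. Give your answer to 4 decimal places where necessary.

x* = 5.625, y* = 3.2143

Tangency: MRS = y/x = P_x/P_y.
So 2·P_y·y = 2·P_x·x; combined with the budget, a share 0.5 of income goes to x.
Demand: x*(P_x,P_y,M) = 0.5·M/P_x and y* = 0.5·M/P_y.
At P_x=8, P_y=14, M=90: x* = 0.5·90/8 = 5.625, y* = 3.2143.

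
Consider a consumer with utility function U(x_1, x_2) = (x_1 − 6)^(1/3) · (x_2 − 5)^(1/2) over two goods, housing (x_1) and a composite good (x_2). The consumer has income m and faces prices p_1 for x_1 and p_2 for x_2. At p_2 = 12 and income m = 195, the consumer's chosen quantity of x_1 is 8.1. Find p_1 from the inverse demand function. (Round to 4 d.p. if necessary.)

p_1 = 12

MRS = (2/3)·(x_2−5)/(x_1−6). Tangency with p_1/p_2 gives x_2−5 = (3/2)·(p_1/p_2)·(x_1−6).
Substituting into the budget: x_1* = 6 + 0.4·(m − 6·p_1 − 5·p_2)/p_1, and x_2* = 5 + 0.6·(…)/p_2.
Set x_1* = 8.1 in the demand function and solve for p_1: p_1 = 12.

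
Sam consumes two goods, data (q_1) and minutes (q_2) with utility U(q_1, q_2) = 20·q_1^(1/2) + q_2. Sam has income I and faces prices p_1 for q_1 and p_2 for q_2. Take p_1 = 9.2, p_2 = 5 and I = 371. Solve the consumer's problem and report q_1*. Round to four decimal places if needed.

Utility is quasi-linear in q_2; the FOC for q_1 is 10/√q_1 = p_1/p_2.
Solve: √q_1 = 10·p_2/p_1, so q_1*(p_1,p_2) = (10·p_2/p_1)², and q_2* = (I − p_1·q_1*)/p_2.
Plugging in: q_1* = (10·5/9.2)² = 29.5369.

q_1* = 29.5369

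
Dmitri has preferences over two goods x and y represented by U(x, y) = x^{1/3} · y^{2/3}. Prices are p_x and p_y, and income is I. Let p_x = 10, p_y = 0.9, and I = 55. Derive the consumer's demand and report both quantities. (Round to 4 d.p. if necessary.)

The MRS is (1/2)·y/x. Set MRS = p_x/p_y.
So 1/3·p_y·y = 2/3·p_x·x; combined with the budget, a share 1/3 of income goes to x.
Demand: x*(p_x,p_y,I) = 1/3·I/p_x and y* = 2/3·I/p_y.
At p_x=10, p_y=0.9, I=55: x* = 1/3·55/10 = 1.8333, y* = 40.7407.

x* = 1.8333, y* = 40.7407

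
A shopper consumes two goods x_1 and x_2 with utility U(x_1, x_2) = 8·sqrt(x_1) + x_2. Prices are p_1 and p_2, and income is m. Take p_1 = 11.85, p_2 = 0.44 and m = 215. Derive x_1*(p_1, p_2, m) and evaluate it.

Utility is quasi-linear in x_2; the FOC for x_1 is 4/√x_1 = p_1/p_2.
Solve: √x_1 = 4·p_2/p_1, so x_1*(p_1,p_2) = (4·p_2/p_1)², and x_2* = (m − p_1·x_1*)/p_2.
Plugging in: x_1* = (4·0.44/11.85)² = 0.0221.

x_1* = 0.0221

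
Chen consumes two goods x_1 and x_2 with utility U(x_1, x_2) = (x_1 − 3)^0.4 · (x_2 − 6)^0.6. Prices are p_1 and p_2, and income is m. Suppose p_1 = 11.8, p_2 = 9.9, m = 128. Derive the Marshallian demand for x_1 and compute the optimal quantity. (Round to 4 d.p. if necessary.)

This is Cobb-Douglas in (x_1−3, x_2−6): tangency gives 0.4·p_2·(x_2−6) = 0.6·p_1·(x_1−3).
Substituting into the budget: x_1* = 3 + 0.4·(m − 3·p_1 − 6·p_2)/p_1, and x_2* = 6 + 0.6·(…)/p_2.
Discretionary income = 128 − 3·11.8 − 6·9.9 = 33.2; x_1* = 3 + 0.4·33.2/11.8 = 4.1254.

x_1* = 4.1254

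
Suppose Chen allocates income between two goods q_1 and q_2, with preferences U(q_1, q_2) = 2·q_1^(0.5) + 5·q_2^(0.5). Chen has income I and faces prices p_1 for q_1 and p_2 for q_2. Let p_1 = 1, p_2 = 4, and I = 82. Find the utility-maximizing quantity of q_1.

MU_q_1 ∝ 2·q_1^(-0.5), MU_q_2 ∝ 5·q_2^(-0.5), so MRS = (2/5)·(q_2/q_1)^(0.5) = p_1/p_2.
Hence q_2/q_1 = ((5/2)·p_1/p_2)^(1/(0.5)), i.e. raised to the 2 power.
Substitute q_2 = (q_2/q_1)·q_1 into the budget: q_1* = I/(p_1 + p_2·(q_2/q_1)).
Numerically q_2/q_1 = 0.390625, so q_1* = 82/(1 + 4·0.390625) = 32.

q_1* = 32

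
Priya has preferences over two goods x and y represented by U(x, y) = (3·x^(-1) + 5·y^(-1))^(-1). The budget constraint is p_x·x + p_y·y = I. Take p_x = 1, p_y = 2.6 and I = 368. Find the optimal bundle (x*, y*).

x* = 119.4159, y* = 95.6093

MU_x ∝ 3·x^(-2), MU_y ∝ 5·y^(-2), so MRS = (3/5)·(y/x)^(2) = p_x/p_y.
Solve for the ratio: y/x = [(5/3)·p_x/p_y]^(0.5).
Substitute y = (y/x)·x into the budget: x* = I/(p_x + p_y·(y/x)).
Numerically y/x = 0.800641, so x* = 368/(1 + 2.6·0.800641) = 119.4159 and y* = 0.800641·119.4159 = 95.6093.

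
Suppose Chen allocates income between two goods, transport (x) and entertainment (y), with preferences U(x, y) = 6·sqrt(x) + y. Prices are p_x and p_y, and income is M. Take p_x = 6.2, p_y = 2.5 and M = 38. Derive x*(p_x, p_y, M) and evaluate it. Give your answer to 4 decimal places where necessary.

Set MRS = p_x/p_y: 3·x^(−1/2) = p_x/p_y.
Thus x* = (3·p_y/p_x)² — independent of M — with the rest of income spent on y.
Plugging in: x* = (3·2.5/6.2)² = 1.4633.

x* = 1.4633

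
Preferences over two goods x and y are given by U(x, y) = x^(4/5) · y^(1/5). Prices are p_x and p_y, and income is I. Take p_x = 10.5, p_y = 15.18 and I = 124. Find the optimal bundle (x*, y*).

The MRS is 4·y/x. Set MRS = p_x/p_y.
So 0.8·p_y·y = 0.2·p_x·x; combined with the budget, a share 0.8 of income goes to x.
Demand: x*(p_x,p_y,I) = 0.8·I/p_x and y* = 0.2·I/p_y.
At p_x=10.5, p_y=15.18, I=124: x* = 0.8·124/10.5 = 9.4476, y* = 1.6337.

x* = 9.4476, y* = 1.6337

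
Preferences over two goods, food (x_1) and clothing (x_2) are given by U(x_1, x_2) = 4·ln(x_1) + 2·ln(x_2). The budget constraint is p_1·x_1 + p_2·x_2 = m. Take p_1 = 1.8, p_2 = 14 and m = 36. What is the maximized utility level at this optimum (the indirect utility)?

The MRS is 2·x_2/x_1. Set MRS = p_1/p_2.
So 4·p_2·x_2 = 2·p_1·x_1; combined with the budget, a share 2/3 of income goes to x_1.
Demand: x_1*(p_1,p_2,m) = 2/3·m/p_1 and x_2* = 1/3·m/p_2.
At p_1=1.8, p_2=14, m=36: x_1* = 2/3·36/1.8 = 13.3333, x_2* = 0.8571.
Utility at the optimum: U(13.3333, 0.8571) = 10.0528.

V = 10.0528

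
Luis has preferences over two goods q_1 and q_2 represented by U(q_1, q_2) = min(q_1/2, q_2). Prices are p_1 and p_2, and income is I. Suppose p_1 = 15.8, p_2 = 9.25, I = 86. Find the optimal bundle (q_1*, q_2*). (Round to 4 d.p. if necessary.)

Leontief preferences: the optimum is at the kink where q_1/2 = q_2/1, i.e. q_2 = (1/2)·q_1.
Budget: p_1·q_1 + p_2·(1/2)·q_1 = I, so (2·p_1 + p_2)·q_1 = 2·I.
Demand: q_1*(p_1,p_2,I) = 2·I/(2·p_1 + p_2), q_2* = I/(2·p_1 + p_2).
Here 2·15.8 + 9.25 = 40.85, giving q_1* = 4.2105 and q_2* = 2.1053.

q_1* = 4.2105, q_2* = 2.1053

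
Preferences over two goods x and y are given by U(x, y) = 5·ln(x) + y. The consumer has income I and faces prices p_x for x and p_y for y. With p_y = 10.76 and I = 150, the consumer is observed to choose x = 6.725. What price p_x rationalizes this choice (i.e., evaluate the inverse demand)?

Set MRS = p_x/p_y: (5/x)/1 = p_x/p_y.
So x*(p_x,p_y) = 5·p_y/p_x, independent of income; and y* = (I − 5·p_y)/p_y.
Set x* = 6.725 in the demand function and solve for p_x: p_x = 8.

p_x = 8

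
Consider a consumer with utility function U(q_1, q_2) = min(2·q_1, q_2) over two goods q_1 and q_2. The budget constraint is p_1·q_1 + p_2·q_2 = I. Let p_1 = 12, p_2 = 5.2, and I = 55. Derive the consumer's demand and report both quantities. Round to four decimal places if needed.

q_1* = 2.4554, q_2* = 4.9107

Demand: q_1*(p_1,p_2,I) = I/(p_1 + 2·p_2), q_2* = 2·I/(p_1 + 2·p_2).
Here 12 + 2·5.2 = 22.4, giving q_1* = 2.4554 and q_2* = 4.9107.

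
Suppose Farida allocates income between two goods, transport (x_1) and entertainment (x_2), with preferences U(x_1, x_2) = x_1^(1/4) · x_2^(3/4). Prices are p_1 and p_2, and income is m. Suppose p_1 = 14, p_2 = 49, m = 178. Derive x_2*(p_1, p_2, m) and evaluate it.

Tangency: MRS = (1/3)·x_2/x_1 = p_1/p_2.
So 0.25·p_2·x_2 = 0.75·p_1·x_1; combined with the budget, a share 0.25 of income goes to x_1.
Demand: x_1*(p_1,p_2,m) = 0.25·m/p_1 and x_2* = 0.75·m/p_2.
At p_1=14, p_2=49, m=178: x_2* = 0.75·178/49 = 2.7245.

x_2* = 2.7245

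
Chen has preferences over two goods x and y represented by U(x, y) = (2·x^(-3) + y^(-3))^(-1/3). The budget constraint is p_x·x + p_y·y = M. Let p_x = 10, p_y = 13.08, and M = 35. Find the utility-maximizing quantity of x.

x* = 1.7254

MU_x ∝ 2·x^(-4), MU_y ∝ y^(-4), so MRS = 2·(y/x)^(4) = p_x/p_y.
Solve for the ratio: y/x = [(1/2)·p_x/p_y]^(0.25).
With the ratio pinned down, the budget gives x* = M/(p_x + p_y·(y/x)) and y* = (y/x)·x*.
Numerically y/x = 0.786304, so x* = 35/(10 + 13.08·0.786304) = 1.7254.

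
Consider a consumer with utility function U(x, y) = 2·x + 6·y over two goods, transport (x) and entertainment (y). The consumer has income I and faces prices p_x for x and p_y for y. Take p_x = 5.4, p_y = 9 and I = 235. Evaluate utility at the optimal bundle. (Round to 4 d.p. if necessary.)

Perfect substitutes: compare marginal utility per dollar. 2/p_x vs 6/p_y → 0.3704 vs 0.6667.
y gives more utility per dollar, so spend all income on y: y* = I/p_y, x* = 0.
Numerically: x* = 0, y* = 26.1111.
Utility at the optimum: U(0, 26.1111) = 156.6667.

V = 156.6667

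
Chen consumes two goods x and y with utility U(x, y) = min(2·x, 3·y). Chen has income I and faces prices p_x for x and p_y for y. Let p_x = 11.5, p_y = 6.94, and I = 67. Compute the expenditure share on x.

share on x = 0.7131

Demand: x*(p_x,p_y,I) = 3·I/(3·p_x + 2·p_y), y* = 2·I/(3·p_x + 2·p_y).
Here 3·11.5 + 2·6.94 = 48.38, giving x* = 4.1546 and y* = 2.7697.
Expenditure on x: 11.5·4.1546 = 47.778; share = 0.7131.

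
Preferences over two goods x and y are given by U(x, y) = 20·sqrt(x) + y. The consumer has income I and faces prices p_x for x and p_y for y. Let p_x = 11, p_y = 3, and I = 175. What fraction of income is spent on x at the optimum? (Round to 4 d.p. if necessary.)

share on x = 0.4675

MU_x = 10/√x, MU_y = 1. Tangency: 10/√x = p_x/p_y.
Thus x* = (10·p_y/p_x)² — independent of I — with the rest of income spent on y.
Plugging in: x* = (10·3/11)² = 7.438, y* = 31.0606.
Expenditure on x: 11·7.438 = 81.8182; share = 0.4675.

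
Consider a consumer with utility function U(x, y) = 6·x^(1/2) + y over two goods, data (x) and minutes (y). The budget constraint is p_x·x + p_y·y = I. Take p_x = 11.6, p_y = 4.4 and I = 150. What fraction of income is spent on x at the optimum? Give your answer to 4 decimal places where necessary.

share on x = 0.1001

MU_x = 3/√x, MU_y = 1. Tangency: 3/√x = p_x/p_y.
Solve: √x = 3·p_y/p_x, so x*(p_x,p_y) = (3·p_y/p_x)², and y* = (I − p_x·x*)/p_y.
Plugging in: x* = (3·4.4/11.6)² = 1.2949, y* = 30.6771.
Expenditure on x: 11.6·1.2949 = 15.0207; share = 0.1001.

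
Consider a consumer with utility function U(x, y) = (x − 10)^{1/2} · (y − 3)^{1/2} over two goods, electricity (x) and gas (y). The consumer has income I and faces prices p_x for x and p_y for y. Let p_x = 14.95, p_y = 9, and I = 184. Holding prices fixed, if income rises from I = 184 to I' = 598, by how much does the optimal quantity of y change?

Δy* = 23

After buying the subsistence bundle (10, 3), a share 0.5 of the remaining income goes to x: x* = 10 + 0.5·(I − 10p_x − 3p_y)/p_x.
Discretionary income = 184 − 10·14.95 − 3·9 = 7.5; y* = 3 + 0.5·7.5/9 = 3.4167.
At I' = 598: y* = 26.4167. Change: 26.4167 − 3.4167 = 23.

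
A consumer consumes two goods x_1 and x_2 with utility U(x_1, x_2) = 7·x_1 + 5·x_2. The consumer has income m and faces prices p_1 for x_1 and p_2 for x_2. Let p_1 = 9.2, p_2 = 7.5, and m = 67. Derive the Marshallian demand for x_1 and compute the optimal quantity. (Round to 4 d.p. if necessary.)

x_1 gives more utility per dollar, so spend all income on x_1: x_1* = m/p_1, x_2* = 0.
Numerically: x_1* = 7.2826, x_2* = 0.

x_1* = 7.2826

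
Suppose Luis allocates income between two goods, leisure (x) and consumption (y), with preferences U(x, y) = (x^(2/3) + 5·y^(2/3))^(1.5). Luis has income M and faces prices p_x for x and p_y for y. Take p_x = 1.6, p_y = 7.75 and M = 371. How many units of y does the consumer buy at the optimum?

From the CES first-order condition, (1/5)·(y/x)^(1/3) = p_x/p_y.
Solve for the ratio: y/x = [5·p_x/p_y]^(3).
With the ratio pinned down, the budget gives x* = M/(p_x + p_y·(y/x)) and y* = (y/x)·x*.
Numerically y/x = 1.09993, so x* = 371/(1.6 + 7.75·1.09993) = 36.644 and y* = 1.09993·36.644 = 40.3058.

y* = 40.3058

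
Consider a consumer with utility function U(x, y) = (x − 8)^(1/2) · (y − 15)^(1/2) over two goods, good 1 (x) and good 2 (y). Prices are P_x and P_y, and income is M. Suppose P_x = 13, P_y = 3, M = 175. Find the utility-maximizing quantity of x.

This is Cobb-Douglas in (x−8, y−15): tangency gives 0.5·P_y·(y−15) = 0.5·P_x·(x−8).
Substituting into the budget: x* = 8 + 0.5·(M − 8·P_x − 15·P_y)/P_x, and y* = 15 + 0.5·(…)/P_y.
Discretionary income = 175 − 8·13 − 15·3 = 26; x* = 8 + 0.5·26/13 = 9.

x* = 9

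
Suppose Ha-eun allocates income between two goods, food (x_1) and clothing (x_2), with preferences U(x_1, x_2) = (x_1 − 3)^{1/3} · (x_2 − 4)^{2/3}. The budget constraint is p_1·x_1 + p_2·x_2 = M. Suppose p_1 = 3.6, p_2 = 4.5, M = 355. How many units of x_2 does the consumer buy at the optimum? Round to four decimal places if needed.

Substituting into the budget: x_1* = 3 + 1/3·(M − 3·p_1 − 4·p_2)/p_1, and x_2* = 4 + 2/3·(…)/p_2.
Discretionary income = 355 − 3·3.6 − 4·4.5 = 326.2; x_2* = 4 + 2/3·326.2/4.5 = 52.3259.

x_2* = 52.3259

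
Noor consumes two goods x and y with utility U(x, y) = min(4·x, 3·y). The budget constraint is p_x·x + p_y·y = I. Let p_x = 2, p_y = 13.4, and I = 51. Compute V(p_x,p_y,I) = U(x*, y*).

Leontief preferences: the optimum is at the kink where x/3 = y/4, i.e. y = (4/3)·x.
Budget: p_x·x + p_y·(4/3)·x = I, so (3·p_x + 4·p_y)·x = 3·I.
Demand: x*(p_x,p_y,I) = 3·I/(3·p_x + 4·p_y), y* = 4·I/(3·p_x + 4·p_y).
Here 3·2 + 4·13.4 = 59.6, giving x* = 2.5671 and y* = 3.4228.
Utility at the optimum: U(2.5671, 3.4228) = 10.2685.

V = 10.2685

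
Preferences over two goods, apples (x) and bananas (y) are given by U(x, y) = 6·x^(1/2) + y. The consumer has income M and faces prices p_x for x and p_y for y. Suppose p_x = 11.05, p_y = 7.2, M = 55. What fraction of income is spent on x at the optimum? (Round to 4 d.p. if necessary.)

Set MRS = p_x/p_y: 3·x^(−1/2) = p_x/p_y.
Thus x* = (3·p_y/p_x)² — independent of M — with the rest of income spent on y.
Plugging in: x* = (3·7.2/11.05)² = 3.8211, y* = 1.7746.
Expenditure on x: 11.05·3.8211 = 42.2226; share = 0.7677.

share on x = 0.7677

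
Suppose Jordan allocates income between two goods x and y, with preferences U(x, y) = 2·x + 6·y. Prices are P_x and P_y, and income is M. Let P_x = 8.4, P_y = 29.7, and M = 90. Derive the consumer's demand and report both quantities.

x* = 10.7143, y* = 0

Perfect substitutes: compare marginal utility per dollar. 2/P_x vs 6/P_y → 0.2381 vs 0.202.
x gives more utility per dollar, so spend all income on x: x* = M/P_x, y* = 0.
Numerically: x* = 10.7143, y* = 0.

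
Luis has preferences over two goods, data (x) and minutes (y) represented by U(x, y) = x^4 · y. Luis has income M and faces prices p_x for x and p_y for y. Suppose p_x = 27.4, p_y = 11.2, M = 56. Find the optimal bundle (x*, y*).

Tangency: MRS = 4·y/x = p_x/p_y.
Rearranging, p_y·y = (1/4)·p_x·x. Substituting into the budget gives p_x·x·(1 + (1/4)) = M.
Demand: x*(p_x,p_y,M) = 0.8·M/p_x and y* = 0.2·M/p_y.
At p_x=27.4, p_y=11.2, M=56: x* = 0.8·56/27.4 = 1.635, y* = 1.

x* = 1.635, y* = 1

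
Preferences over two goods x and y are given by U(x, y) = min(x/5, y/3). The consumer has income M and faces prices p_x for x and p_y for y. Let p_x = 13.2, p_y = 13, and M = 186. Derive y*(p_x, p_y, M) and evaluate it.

y* = 5.3143

With perfect complements, no substitution: consume in ratio x:y = 5:3.
Budget: p_x·x + p_y·(3/5)·x = M, so (5·p_x + 3·p_y)·x = 5·M.
Demand: x*(p_x,p_y,M) = 5·M/(5·p_x + 3·p_y), y* = 3·M/(5·p_x + 3·p_y).
Here 5·13.2 + 3·13 = 105, giving y* = 5.3143.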